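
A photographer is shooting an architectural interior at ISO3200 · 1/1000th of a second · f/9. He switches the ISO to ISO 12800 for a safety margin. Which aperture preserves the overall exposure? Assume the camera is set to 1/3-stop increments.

ISO: 3200 → 4000 → 5000 → 6400 → 8000 → 10000 → 12800 — 2 stops higher (brighter).
Need 2 stops darker from the aperture: f/9 → f/10 → f/11 → f/13 → f/14 → f/16 → f/18.

f/18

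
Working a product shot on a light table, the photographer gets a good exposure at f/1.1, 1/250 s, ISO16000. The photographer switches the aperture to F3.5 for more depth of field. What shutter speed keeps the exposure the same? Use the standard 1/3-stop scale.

1/25s

Aperture: f/1.1 → f/1.2 → f/1.4 → f/1.6 → f/1.8 → f/2 → f/2.2 → f/2.5 → f/2.8 → f/3.2 → f/3.5 — 3 1/3 stops stopped down (darker).
Need 3 1/3 stops brighter from the shutter speed: 1/250 → 1/200 → 1/160 → 1/125 → 1/100 → 1/80 → 1/60 → 1/50 → 1/40 → 1/30 → 1/25.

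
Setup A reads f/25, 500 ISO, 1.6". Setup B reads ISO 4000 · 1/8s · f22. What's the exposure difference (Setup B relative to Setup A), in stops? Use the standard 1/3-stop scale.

1/3 stop darker

Aperture: f/25 → f/22 — 1/3 stop wider (brighter).
Shutter speed: 1.6 → 1.3 → 1 → 0.8 → 0.6 → 0.5 → 0.4 → 0.3 → 1/4 → 1/5 → 1/6 → 1/8 — 3 2/3 stops faster (darker).
ISO: 500 → 640 → 800 → 1000 → 1250 → 1600 → 2000 → 2500 → 3200 → 4000 — 3 stops raised (brighter).
Net: +1/3 −3 2/3 +3 = −1/3 stops.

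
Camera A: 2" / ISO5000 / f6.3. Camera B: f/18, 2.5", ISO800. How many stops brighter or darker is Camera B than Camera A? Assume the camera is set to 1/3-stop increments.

5 1/3 stops darker

Aperture: f/6.3 → f/7.1 → f/8 → f/9 → f/10 → f/11 → f/13 → f/14 → f/16 → f/18 — 3 stops narrower (darker).
Shutter speed: 2 → 2.5 — 1/3 stop slower (brighter).
ISO: 5000 → 4000 → 3200 → 2500 → 2000 → 1600 → 1250 → 1000 → 800 — 2 2/3 stops dropped (darker).
Net: −3 +1/3 −2 2/3 = −5 1/3 stops.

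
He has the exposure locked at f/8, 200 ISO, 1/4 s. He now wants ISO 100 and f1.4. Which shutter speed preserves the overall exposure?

ISO: 200 → 100 — 1 stop dropped (darker).
Aperture: f/8 → f/5.6 → f/4 → f/2.8 → f/2 → f/1.4 — 5 stops opened up (brighter).
Net change so far: 4 stops brighter. Offset with the shutter speed: 1/4 → 1/8 → 1/15 → 1/30 → 1/60.

1/60s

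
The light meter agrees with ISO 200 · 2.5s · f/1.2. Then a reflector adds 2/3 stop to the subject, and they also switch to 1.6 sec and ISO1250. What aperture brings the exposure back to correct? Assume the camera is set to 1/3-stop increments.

Scene light: 2/3 stop brighter.
Shutter speed: 2.5 → 2 → 1.6 — 2/3 stop faster (darker).
ISO: 200 → 250 → 320 → 400 → 500 → 640 → 800 → 1000 → 1250 — 2 2/3 stops higher (brighter).
Net so far: 2 2/3 stops brighter. Aperture: f/1.2 → f/1.4 → f/1.6 → f/1.8 → f/2 → f/2.2 → f/2.5 → f/2.8 → f/3.2.

f/3.2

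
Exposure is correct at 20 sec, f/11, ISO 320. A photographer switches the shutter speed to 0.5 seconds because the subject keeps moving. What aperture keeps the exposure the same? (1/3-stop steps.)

f/1.8

Shutter speed: 20 → 15 → 13 → 10 → 8 → 6 → 5 → 4 → 3.2 → 2.5 → 2 → 1.6 → 1.3 → 1 → 0.8 → 0.6 → 0.5 — 5 1/3 stops faster (darker).
Need 5 1/3 stops brighter from the aperture: f/11 → f/10 → f/9 → f/8 → f/7.1 → f/6.3 → f/5.6 → f/5 → f/4.5 → f/4 → f/3.5 → f/3.2 → f/2.8 → f/2.5 → f/2.2 → f/2 → f/1.8.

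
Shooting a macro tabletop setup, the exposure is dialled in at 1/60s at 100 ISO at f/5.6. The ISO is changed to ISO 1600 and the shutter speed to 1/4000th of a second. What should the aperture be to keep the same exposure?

f/2.8

ISO: 100 → 200 → 400 → 800 → 1600 — 4 stops higher (brighter).
Shutter speed: 1/60 → 1/125 → 1/250 → 1/500 → 1/1000 → 1/2000 → 1/4000 — 6 stops shorter (darker).
Net change so far: 2 stops darker. Offset with the aperture: f/5.6 → f/4 → f/2.8.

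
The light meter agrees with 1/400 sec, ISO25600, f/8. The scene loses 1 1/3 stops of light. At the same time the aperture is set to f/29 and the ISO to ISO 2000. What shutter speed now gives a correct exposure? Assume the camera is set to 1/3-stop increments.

1 s

Scene light: 1 1/3 stops darker.
Aperture: f/8 → f/9 → f/10 → f/11 → f/13 → f/14 → f/16 → f/18 → f/20 → f/22 → f/25 → f/29 — 3 2/3 stops smaller aperture (darker).
ISO: 25600 → 20000 → 16000 → 12800 → 10000 → 8000 → 6400 → 5000 → 4000 → 3200 → 2500 → 2000 — 3 2/3 stops dropped (darker).
Net so far: 8 2/3 stops darker. Shutter speed: 1/400 → 1/320 → 1/250 → 1/200 → 1/160 → 1/125 → 1/100 → 1/80 → 1/60 → 1/50 → 1/40 → 1/30 → 1/25 → 1/20 → 1/15 → 1/13 → 1/10 → 1/8 → 1/6 → 1/5 → 1/4 → 0.3 → 0.4 → 0.5 → 0.6 → 0.8 → 1.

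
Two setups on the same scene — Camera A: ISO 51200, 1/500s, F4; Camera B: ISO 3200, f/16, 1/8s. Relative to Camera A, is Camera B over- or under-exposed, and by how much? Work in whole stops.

2 stops darker

Aperture: f/4 → f/5.6 → f/8 → f/11 → f/16 — 4 stops narrower (darker).
Shutter speed: 1/500 → 1/250 → 1/125 → 1/60 → 1/30 → 1/15 → 1/8 — 6 stops longer (brighter).
ISO: 51200 → 25600 → 12800 → 6400 → 3200 — 4 stops lower (darker).
Net: −4 +6 −4 = −2 stops.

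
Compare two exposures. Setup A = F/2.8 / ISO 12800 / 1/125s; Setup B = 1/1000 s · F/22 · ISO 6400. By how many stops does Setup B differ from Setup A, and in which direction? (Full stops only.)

Aperture: f/2.8 → f/4 → f/5.6 → f/8 → f/11 → f/16 → f/22 — 6 stops stopped down (darker).
Shutter speed: 1/125 → 1/250 → 1/500 → 1/1000 — 3 stops faster (darker).
ISO: 12800 → 6400 — 1 stop lower (darker).
Net: −6 −3 −1 = −10 stops.

10 stops darker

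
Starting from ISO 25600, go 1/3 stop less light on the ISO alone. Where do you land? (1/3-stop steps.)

ISO: 25600 → 20000 — 1/3 stop dropped (darker).

ISO 20000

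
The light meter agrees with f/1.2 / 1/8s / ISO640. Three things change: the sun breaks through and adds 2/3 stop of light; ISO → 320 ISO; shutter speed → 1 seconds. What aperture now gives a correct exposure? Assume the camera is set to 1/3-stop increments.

Scene light: 2/3 stop brighter.
ISO: 640 → 500 → 400 → 320 — 1 stop lower (darker).
Shutter speed: 1/8 → 1/6 → 1/5 → 1/4 → 0.3 → 0.4 → 0.5 → 0.6 → 0.8 → 1 — 3 stops longer (brighter).
Net so far: 2 2/3 stops brighter. Aperture: f/1.2 → f/1.4 → f/1.6 → f/1.8 → f/2 → f/2.2 → f/2.5 → f/2.8 → f/3.2.

f/3.2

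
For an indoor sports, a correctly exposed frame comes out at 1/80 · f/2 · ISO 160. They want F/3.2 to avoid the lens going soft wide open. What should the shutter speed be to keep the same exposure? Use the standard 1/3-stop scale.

Aperture: f/2 → f/2.2 → f/2.5 → f/2.8 → f/3.2 — 1 1/3 stops narrower (darker).
Need 1 1/3 stops brighter from the shutter speed: 1/80 → 1/60 → 1/50 → 1/40 → 1/30.

1/30s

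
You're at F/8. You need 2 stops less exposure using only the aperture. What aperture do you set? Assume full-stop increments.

Aperture: f/8 → f/11 → f/16 — 2 stops narrower (darker).

f/16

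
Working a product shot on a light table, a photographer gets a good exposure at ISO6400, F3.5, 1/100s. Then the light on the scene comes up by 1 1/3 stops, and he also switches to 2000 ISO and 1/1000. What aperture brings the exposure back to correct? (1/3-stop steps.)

Scene light: 1 1/3 stops brighter.
ISO: 6400 → 5000 → 4000 → 3200 → 2500 → 2000 — 1 2/3 stops dropped (darker).
Shutter speed: 1/100 → 1/125 → 1/160 → 1/200 → 1/250 → 1/320 → 1/400 → 1/500 → 1/640 → 1/800 → 1/1000 — 3 1/3 stops shorter (darker).
Net so far: 3 2/3 stops darker. Aperture: f/3.5 → f/3.2 → f/2.8 → f/2.5 → f/2.2 → f/2 → f/1.8 → f/1.6 → f/1.4 → f/1.2 → f/1.1 → f/1.0.

f/1.0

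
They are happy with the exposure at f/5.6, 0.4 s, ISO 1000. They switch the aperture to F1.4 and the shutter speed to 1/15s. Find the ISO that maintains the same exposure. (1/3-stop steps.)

ISO 400

Aperture: f/5.6 → f/5 → f/4.5 → f/4 → f/3.5 → f/3.2 → f/2.8 → f/2.5 → f/2.2 → f/2 → f/1.8 → f/1.6 → f/1.4 — 4 stops larger aperture (brighter).
Shutter speed: 0.4 → 0.3 → 1/4 → 1/5 → 1/6 → 1/8 → 1/10 → 1/13 → 1/15 — 2 2/3 stops faster (darker).
Net change so far: 1 1/3 stops brighter. Offset with the ISO: 1000 → 800 → 640 → 500 → 400.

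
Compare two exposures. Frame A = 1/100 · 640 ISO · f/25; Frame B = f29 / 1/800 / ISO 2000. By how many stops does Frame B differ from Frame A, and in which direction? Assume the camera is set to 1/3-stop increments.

Aperture: f/25 → f/29 — 1/3 stop stopped down (darker).
Shutter speed: 1/100 → 1/125 → 1/160 → 1/200 → 1/250 → 1/320 → 1/400 → 1/500 → 1/640 → 1/800 — 3 stops shorter (darker).
ISO: 640 → 800 → 1000 → 1250 → 1600 → 2000 — 1 2/3 stops higher (brighter).
Net: −1/3 −3 +1 2/3 = −1 2/3 stops.

1 2/3 stops darker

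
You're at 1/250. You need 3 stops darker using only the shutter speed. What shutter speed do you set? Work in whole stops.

Shutter speed: 1/250 → 1/500 → 1/1000 → 1/2000 — 3 stops faster (darker).

1/2000s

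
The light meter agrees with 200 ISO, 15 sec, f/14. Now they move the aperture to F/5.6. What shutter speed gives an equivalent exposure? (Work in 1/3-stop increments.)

Aperture: f/14 → f/13 → f/11 → f/10 → f/9 → f/8 → f/7.1 → f/6.3 → f/5.6 — 2 2/3 stops opened up (brighter).
Need 2 2/3 stops darker from the shutter speed: 15 → 13 → 10 → 8 → 6 → 5 → 4 → 3.2 → 2.5.

2.5 s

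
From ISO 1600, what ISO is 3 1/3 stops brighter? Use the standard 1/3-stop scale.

ISO: 1600 → 2000 → 2500 → 3200 → 4000 → 5000 → 6400 → 8000 → 10000 → 12800 → 16000 — 3 1/3 stops raised (brighter).

ISO 16000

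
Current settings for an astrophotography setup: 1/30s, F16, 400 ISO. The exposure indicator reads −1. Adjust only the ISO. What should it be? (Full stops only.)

Underexposed by 1 stop → need 1 stop brighter.
ISO: 400 → 800.

ISO 800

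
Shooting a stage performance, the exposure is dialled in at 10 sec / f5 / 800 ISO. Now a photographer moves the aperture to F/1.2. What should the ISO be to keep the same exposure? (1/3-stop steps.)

Aperture: f/5 → f/4.5 → f/4 → f/3.5 → f/3.2 → f/2.8 → f/2.5 → f/2.2 → f/2 → f/1.8 → f/1.6 → f/1.4 → f/1.2 — 4 stops wider (brighter).
Need 4 stops darker from the ISO: 800 → 640 → 500 → 400 → 320 → 250 → 200 → 160 → 125 → 100 → 80 → 64 → 50.

ISO 50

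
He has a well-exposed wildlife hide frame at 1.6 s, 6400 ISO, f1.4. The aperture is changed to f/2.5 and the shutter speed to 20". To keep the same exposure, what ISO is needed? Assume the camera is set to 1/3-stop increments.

ISO 1600

Aperture: f/1.4 → f/1.6 → f/1.8 → f/2 → f/2.2 → f/2.5 — 1 2/3 stops smaller aperture (darker).
Shutter speed: 1.6 → 2 → 2.5 → 3.2 → 4 → 5 → 6 → 8 → 10 → 13 → 15 → 20 — 3 2/3 stops slower (brighter).
Net change so far: 2 stops brighter. Offset with the ISO: 6400 → 5000 → 4000 → 3200 → 2500 → 2000 → 1600.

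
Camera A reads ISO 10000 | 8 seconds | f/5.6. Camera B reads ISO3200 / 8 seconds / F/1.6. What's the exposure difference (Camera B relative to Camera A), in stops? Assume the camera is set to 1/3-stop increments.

2 stops brighter

Aperture: f/5.6 → f/5 → f/4.5 → f/4 → f/3.5 → f/3.2 → f/2.8 → f/2.5 → f/2.2 → f/2 → f/1.8 → f/1.6 — 3 2/3 stops opened up (brighter).
Shutter speed: unchanged.
ISO: 10000 → 8000 → 6400 → 5000 → 4000 → 3200 — 1 2/3 stops lower (darker).
Net: +3 2/3 −1 2/3 = +2 stops.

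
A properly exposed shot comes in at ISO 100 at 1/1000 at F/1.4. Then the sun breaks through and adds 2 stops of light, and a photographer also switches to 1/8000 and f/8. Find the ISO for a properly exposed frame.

Scene light: 2 stops brighter.
Shutter speed: 1/1000 → 1/2000 → 1/4000 → 1/8000 — 3 stops shorter (darker).
Aperture: f/1.4 → f/2 → f/2.8 → f/4 → f/5.6 → f/8 — 5 stops stopped down (darker).
Net so far: 6 stops darker. ISO: 100 → 200 → 400 → 800 → 1600 → 3200 → 6400.

ISO 6400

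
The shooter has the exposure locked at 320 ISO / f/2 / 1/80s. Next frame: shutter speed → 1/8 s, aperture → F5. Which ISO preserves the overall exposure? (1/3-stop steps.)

Shutter speed: 1/80 → 1/60 → 1/50 → 1/40 → 1/30 → 1/25 → 1/20 → 1/15 → 1/13 → 1/10 → 1/8 — 3 1/3 stops slower (brighter).
Aperture: f/2 → f/2.2 → f/2.5 → f/2.8 → f/3.2 → f/3.5 → f/4 → f/4.5 → f/5 — 2 2/3 stops stopped down (darker).
Net change so far: 2/3 stop brighter. Offset with the ISO: 320 → 250 → 200.

ISO 200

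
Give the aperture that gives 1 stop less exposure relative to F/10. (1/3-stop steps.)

Aperture: f/10 → f/11 → f/13 → f/14 — 1 stop stopped down (darker).

f/14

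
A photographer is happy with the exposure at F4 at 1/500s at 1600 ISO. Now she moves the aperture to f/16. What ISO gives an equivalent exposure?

Aperture: f/4 → f/5.6 → f/8 → f/11 → f/16 — 4 stops stopped down (darker).
Need 4 stops brighter from the ISO: 1600 → 3200 → 6400 → 12800 → 25600.

ISO 25600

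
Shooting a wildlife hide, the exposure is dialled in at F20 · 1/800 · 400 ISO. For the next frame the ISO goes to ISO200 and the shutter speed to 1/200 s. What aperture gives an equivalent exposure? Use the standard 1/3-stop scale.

ISO: 400 → 320 → 250 → 200 — 1 stop dropped (darker).
Shutter speed: 1/800 → 1/640 → 1/500 → 1/400 → 1/320 → 1/250 → 1/200 — 2 stops longer (brighter).
Net change so far: 1 stop brighter. Offset with the aperture: f/20 → f/22 → f/25 → f/29.

f/29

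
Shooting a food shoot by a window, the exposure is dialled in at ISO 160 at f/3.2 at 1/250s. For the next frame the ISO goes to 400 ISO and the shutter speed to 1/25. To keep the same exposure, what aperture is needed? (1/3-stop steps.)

f/16

ISO: 160 → 200 → 250 → 320 → 400 — 1 1/3 stops raised (brighter).
Shutter speed: 1/250 → 1/200 → 1/160 → 1/125 → 1/100 → 1/80 → 1/60 → 1/50 → 1/40 → 1/30 → 1/25 — 3 1/3 stops longer (brighter).
Net change so far: 4 2/3 stops brighter. Offset with the aperture: f/3.2 → f/3.5 → f/4 → f/4.5 → f/5 → f/5.6 → f/6.3 → f/7.1 → f/8 → f/9 → f/10 → f/11 → f/13 → f/14 → f/16.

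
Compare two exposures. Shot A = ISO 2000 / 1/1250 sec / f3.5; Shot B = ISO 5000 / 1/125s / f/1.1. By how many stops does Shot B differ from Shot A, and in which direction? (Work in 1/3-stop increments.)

8 stops brighter

Aperture: f/3.5 → f/3.2 → f/2.8 → f/2.5 → f/2.2 → f/2 → f/1.8 → f/1.6 → f/1.4 → f/1.2 → f/1.1 — 3 1/3 stops wider (brighter).
Shutter speed: 1/1250 → 1/1000 → 1/800 → 1/640 → 1/500 → 1/400 → 1/320 → 1/250 → 1/200 → 1/160 → 1/125 — 3 1/3 stops longer (brighter).
ISO: 2000 → 2500 → 3200 → 4000 → 5000 — 1 1/3 stops raised (brighter).
Net: +3 1/3 +3 1/3 +1 1/3 = +8 stops.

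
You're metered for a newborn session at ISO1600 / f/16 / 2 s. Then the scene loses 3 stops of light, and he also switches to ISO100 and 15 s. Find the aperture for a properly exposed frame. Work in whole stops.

Scene light: 3 stops darker.
ISO: 1600 → 800 → 400 → 200 → 100 — 4 stops dropped (darker).
Shutter speed: 2 → 4 → 8 → 15 — 3 stops slower (brighter).
Net so far: 4 stops darker. Aperture: f/16 → f/11 → f/8 → f/5.6 → f/4.

f/4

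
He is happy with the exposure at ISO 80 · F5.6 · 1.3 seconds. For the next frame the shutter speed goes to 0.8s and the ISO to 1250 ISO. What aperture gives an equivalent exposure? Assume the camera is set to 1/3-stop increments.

f/18

Shutter speed: 1.3 → 1 → 0.8 — 2/3 stop faster (darker).
ISO: 80 → 100 → 125 → 160 → 200 → 250 → 320 → 400 → 500 → 640 → 800 → 1000 → 1250 — 4 stops higher (brighter).
Net change so far: 3 1/3 stops brighter. Offset with the aperture: f/5.6 → f/6.3 → f/7.1 → f/8 → f/9 → f/10 → f/11 → f/13 → f/14 → f/16 → f/18.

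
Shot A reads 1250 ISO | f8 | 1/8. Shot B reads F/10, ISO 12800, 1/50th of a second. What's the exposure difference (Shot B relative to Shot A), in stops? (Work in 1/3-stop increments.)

Aperture: f/8 → f/9 → f/10 — 2/3 stop narrower (darker).
Shutter speed: 1/8 → 1/10 → 1/13 → 1/15 → 1/20 → 1/25 → 1/30 → 1/40 → 1/50 — 2 2/3 stops shorter (darker).
ISO: 1250 → 1600 → 2000 → 2500 → 3200 → 4000 → 5000 → 6400 → 8000 → 10000 → 12800 — 3 1/3 stops higher (brighter).
Net: −2/3 −2 2/3 +3 1/3 = 0 stops.

same exposure (0 stops)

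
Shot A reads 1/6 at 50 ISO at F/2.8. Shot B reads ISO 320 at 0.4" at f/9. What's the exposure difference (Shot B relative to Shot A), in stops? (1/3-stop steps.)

Aperture: f/2.8 → f/3.2 → f/3.5 → f/4 → f/4.5 → f/5 → f/5.6 → f/6.3 → f/7.1 → f/8 → f/9 — 3 1/3 stops narrower (darker).
Shutter speed: 1/6 → 1/5 → 1/4 → 0.3 → 0.4 — 1 1/3 stops slower (brighter).
ISO: 50 → 64 → 80 → 100 → 125 → 160 → 200 → 250 → 320 — 2 2/3 stops higher (brighter).
Net: −3 1/3 +1 1/3 +2 2/3 = +2/3 stops.

2/3 stop brighter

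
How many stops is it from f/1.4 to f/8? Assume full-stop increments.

f/1.4 → f/2 → f/2.8 → f/4 → f/5.6 → f/8 — count the steps: 5 stops.

5 stops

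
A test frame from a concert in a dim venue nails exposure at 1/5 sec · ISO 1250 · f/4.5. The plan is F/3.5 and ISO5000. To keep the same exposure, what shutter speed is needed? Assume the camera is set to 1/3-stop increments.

Aperture: f/4.5 → f/4 → f/3.5 — 2/3 stop wider (brighter).
ISO: 1250 → 1600 → 2000 → 2500 → 3200 → 4000 → 5000 — 2 stops raised (brighter).
Net change so far: 2 2/3 stops brighter. Offset with the shutter speed: 1/5 → 1/6 → 1/8 → 1/10 → 1/13 → 1/15 → 1/20 → 1/25 → 1/30.

1/30s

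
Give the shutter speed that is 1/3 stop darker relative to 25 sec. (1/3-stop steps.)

20 s

Shutter speed: 25 → 20 — 1/3 stop shorter (darker).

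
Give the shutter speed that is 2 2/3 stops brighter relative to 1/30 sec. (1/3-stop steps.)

Shutter speed: 1/30 → 1/25 → 1/20 → 1/15 → 1/13 → 1/10 → 1/8 → 1/6 → 1/5 — 2 2/3 stops slower (brighter).

1/5s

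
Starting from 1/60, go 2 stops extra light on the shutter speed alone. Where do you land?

Shutter speed: 1/60 → 1/30 → 1/15 — 2 stops slower (brighter).

1/15s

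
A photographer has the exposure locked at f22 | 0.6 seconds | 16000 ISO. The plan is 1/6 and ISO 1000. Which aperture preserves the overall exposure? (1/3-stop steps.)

Shutter speed: 0.6 → 0.5 → 0.4 → 0.3 → 1/4 → 1/5 → 1/6 — 2 stops faster (darker).
ISO: 16000 → 12800 → 10000 → 8000 → 6400 → 5000 → 4000 → 3200 → 2500 → 2000 → 1600 → 1250 → 1000 — 4 stops dropped (darker).
Net change so far: 6 stops darker. Offset with the aperture: f/22 → f/20 → f/18 → f/16 → f/14 → f/13 → f/11 → f/10 → f/9 → f/8 → f/7.1 → f/6.3 → f/5.6 → f/5 → f/4.5 → f/4 → f/3.5 → f/3.2 → f/2.8.

f/2.8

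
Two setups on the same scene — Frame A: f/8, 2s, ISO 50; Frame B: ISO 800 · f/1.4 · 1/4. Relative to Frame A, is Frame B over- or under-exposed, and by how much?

Aperture: f/8 → f/5.6 → f/4 → f/2.8 → f/2 → f/1.4 — 5 stops larger aperture (brighter).
Shutter speed: 2 → 1 → 1/2 → 1/4 — 3 stops shorter (darker).
ISO: 50 → 100 → 200 → 400 → 800 — 4 stops raised (brighter).
Net: +5 −3 +4 = +6 stops.

6 stops brighter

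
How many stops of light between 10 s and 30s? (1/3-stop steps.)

1 2/3 stops

10 → 13 → 15 → 20 → 25 → 30 — count the steps: 5 third-stops = 1 2/3 stops.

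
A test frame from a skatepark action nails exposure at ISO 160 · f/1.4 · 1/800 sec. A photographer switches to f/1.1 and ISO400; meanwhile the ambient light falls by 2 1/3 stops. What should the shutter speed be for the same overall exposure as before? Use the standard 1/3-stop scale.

1/640s

Scene light: 2 1/3 stops darker.
Aperture: f/1.4 → f/1.2 → f/1.1 — 2/3 stop larger aperture (brighter).
ISO: 160 → 200 → 250 → 320 → 400 — 1 1/3 stops higher (brighter).
Net so far: 1/3 stop darker. Shutter speed: 1/800 → 1/640.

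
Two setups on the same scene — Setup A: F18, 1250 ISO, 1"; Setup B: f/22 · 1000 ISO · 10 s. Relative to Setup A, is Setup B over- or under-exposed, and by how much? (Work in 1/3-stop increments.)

Aperture: f/18 → f/20 → f/22 — 2/3 stop smaller aperture (darker).
Shutter speed: 1 → 1.3 → 1.6 → 2 → 2.5 → 3.2 → 4 → 5 → 6 → 8 → 10 — 3 1/3 stops longer (brighter).
ISO: 1250 → 1000 — 1/3 stop dropped (darker).
Net: −2/3 +3 1/3 −1/3 = +2 1/3 stops.

2 1/3 stops brighter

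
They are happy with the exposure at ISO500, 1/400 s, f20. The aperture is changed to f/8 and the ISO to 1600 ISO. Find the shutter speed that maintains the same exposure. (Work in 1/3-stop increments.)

1/8000s

Aperture: f/20 → f/18 → f/16 → f/14 → f/13 → f/11 → f/10 → f/9 → f/8 — 2 2/3 stops wider (brighter).
ISO: 500 → 640 → 800 → 1000 → 1250 → 1600 — 1 2/3 stops higher (brighter).
Net change so far: 4 1/3 stops brighter. Offset with the shutter speed: 1/400 → 1/500 → 1/640 → 1/800 → 1/1000 → 1/1250 → 1/1600 → 1/2000 → 1/2500 → 1/3200 → 1/4000 → 1/5000 → 1/6400 → 1/8000.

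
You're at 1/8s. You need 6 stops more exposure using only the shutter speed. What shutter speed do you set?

8 s

Shutter speed: 1/8 → 1/4 → 1/2 → 1 → 2 → 4 → 8 — 6 stops slower (brighter).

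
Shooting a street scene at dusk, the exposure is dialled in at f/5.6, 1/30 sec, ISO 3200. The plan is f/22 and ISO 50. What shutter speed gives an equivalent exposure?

30 s

Aperture: f/5.6 → f/8 → f/11 → f/16 → f/22 — 4 stops smaller aperture (darker).
ISO: 3200 → 1600 → 800 → 400 → 200 → 100 → 50 — 6 stops dropped (darker).
Net change so far: 10 stops darker. Offset with the shutter speed: 1/30 → 1/15 → 1/8 → 1/4 → 1/2 → 1 → 2 → 4 → 8 → 15 → 30.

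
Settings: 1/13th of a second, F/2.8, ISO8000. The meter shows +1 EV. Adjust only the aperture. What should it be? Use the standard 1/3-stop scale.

f/4

Overexposed by 1 stop → need 1 stop darker.
Aperture: f/2.8 → f/3.2 → f/3.5 → f/4.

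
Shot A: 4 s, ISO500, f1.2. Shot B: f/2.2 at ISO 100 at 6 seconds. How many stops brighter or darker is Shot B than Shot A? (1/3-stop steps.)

3 1/3 stops darker

Aperture: f/1.2 → f/1.4 → f/1.6 → f/1.8 → f/2 → f/2.2 — 1 2/3 stops narrower (darker).
Shutter speed: 4 → 5 → 6 — 2/3 stop longer (brighter).
ISO: 500 → 400 → 320 → 250 → 200 → 160 → 125 → 100 — 2 1/3 stops lower (darker).
Net: −1 2/3 +2/3 −2 1/3 = −3 1/3 stops.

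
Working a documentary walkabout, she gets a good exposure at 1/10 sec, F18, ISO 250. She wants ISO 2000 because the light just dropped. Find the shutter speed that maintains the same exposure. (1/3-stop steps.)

ISO: 250 → 320 → 400 → 500 → 640 → 800 → 1000 → 1250 → 1600 → 2000 — 3 stops higher (brighter).
Need 3 stops darker from the shutter speed: 1/10 → 1/13 → 1/15 → 1/20 → 1/25 → 1/30 → 1/40 → 1/50 → 1/60 → 1/80.

1/80s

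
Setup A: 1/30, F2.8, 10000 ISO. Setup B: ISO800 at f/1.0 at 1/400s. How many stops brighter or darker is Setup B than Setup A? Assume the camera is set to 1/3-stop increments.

Aperture: f/2.8 → f/2.5 → f/2.2 → f/2 → f/1.8 → f/1.6 → f/1.4 → f/1.2 → f/1.1 → f/1.0 — 3 stops larger aperture (brighter).
Shutter speed: 1/30 → 1/40 → 1/50 → 1/60 → 1/80 → 1/100 → 1/125 → 1/160 → 1/200 → 1/250 → 1/320 → 1/400 — 3 2/3 stops faster (darker).
ISO: 10000 → 8000 → 6400 → 5000 → 4000 → 3200 → 2500 → 2000 → 1600 → 1250 → 1000 → 800 — 3 2/3 stops lower (darker).
Net: +3 −3 2/3 −3 2/3 = −4 1/3 stops.

4 1/3 stops darker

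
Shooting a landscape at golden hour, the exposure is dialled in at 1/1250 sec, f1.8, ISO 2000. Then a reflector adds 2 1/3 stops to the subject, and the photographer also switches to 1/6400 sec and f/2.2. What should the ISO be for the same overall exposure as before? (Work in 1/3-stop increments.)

Scene light: 2 1/3 stops brighter.
Shutter speed: 1/1250 → 1/1600 → 1/2000 → 1/2500 → 1/3200 → 1/4000 → 1/5000 → 1/6400 — 2 1/3 stops shorter (darker).
Aperture: f/1.8 → f/2 → f/2.2 — 2/3 stop smaller aperture (darker).
Net so far: 2/3 stop darker. ISO: 2000 → 2500 → 3200.

ISO 3200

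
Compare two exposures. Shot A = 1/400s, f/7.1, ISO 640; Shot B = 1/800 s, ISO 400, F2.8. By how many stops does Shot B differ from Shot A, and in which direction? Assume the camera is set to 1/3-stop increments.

1 stop brighter

Aperture: f/7.1 → f/6.3 → f/5.6 → f/5 → f/4.5 → f/4 → f/3.5 → f/3.2 → f/2.8 — 2 2/3 stops opened up (brighter).
Shutter speed: 1/400 → 1/500 → 1/640 → 1/800 — 1 stop faster (darker).
ISO: 640 → 500 → 400 — 2/3 stop dropped (darker).
Net: +2 2/3 −1 −2/3 = +1 stop.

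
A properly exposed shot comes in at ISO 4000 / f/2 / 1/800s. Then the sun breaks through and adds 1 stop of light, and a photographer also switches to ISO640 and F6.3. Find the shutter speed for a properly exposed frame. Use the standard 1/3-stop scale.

Scene light: 1 stop brighter.
ISO: 4000 → 3200 → 2500 → 2000 → 1600 → 1250 → 1000 → 800 → 640 — 2 2/3 stops lower (darker).
Aperture: f/2 → f/2.2 → f/2.5 → f/2.8 → f/3.2 → f/3.5 → f/4 → f/4.5 → f/5 → f/5.6 → f/6.3 — 3 1/3 stops smaller aperture (darker).
Net so far: 5 stops darker. Shutter speed: 1/800 → 1/640 → 1/500 → 1/400 → 1/320 → 1/250 → 1/200 → 1/160 → 1/125 → 1/100 → 1/80 → 1/60 → 1/50 → 1/40 → 1/30 → 1/25.

1/25s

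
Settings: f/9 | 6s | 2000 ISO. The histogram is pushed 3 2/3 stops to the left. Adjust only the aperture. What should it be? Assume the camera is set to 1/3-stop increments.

f/2.5

Underexposed by 3 2/3 stops → need 3 2/3 stops brighter.
Aperture: f/9 → f/8 → f/7.1 → f/6.3 → f/5.6 → f/5 → f/4.5 → f/4 → f/3.5 → f/3.2 → f/2.8 → f/2.5.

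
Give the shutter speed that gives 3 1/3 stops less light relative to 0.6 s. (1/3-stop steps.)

1/15s

Shutter speed: 0.6 → 0.5 → 0.4 → 0.3 → 1/4 → 1/5 → 1/6 → 1/8 → 1/10 → 1/13 → 1/15 — 3 1/3 stops shorter (darker).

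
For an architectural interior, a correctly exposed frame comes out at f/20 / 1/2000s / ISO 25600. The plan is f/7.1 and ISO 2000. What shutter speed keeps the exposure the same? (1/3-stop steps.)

Aperture: f/20 → f/18 → f/16 → f/14 → f/13 → f/11 → f/10 → f/9 → f/8 → f/7.1 — 3 stops opened up (brighter).
ISO: 25600 → 20000 → 16000 → 12800 → 10000 → 8000 → 6400 → 5000 → 4000 → 3200 → 2500 → 2000 — 3 2/3 stops dropped (darker).
Net change so far: 2/3 stop darker. Offset with the shutter speed: 1/2000 → 1/1600 → 1/1250.

1/1250s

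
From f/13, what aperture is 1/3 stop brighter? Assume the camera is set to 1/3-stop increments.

f/11

Aperture: f/13 → f/11 — 1/3 stop larger aperture (brighter).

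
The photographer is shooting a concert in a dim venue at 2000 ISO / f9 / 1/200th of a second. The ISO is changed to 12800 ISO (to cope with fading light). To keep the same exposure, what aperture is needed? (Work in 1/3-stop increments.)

ISO: 2000 → 2500 → 3200 → 4000 → 5000 → 6400 → 8000 → 10000 → 12800 — 2 2/3 stops raised (brighter).
Need 2 2/3 stops darker from the aperture: f/9 → f/10 → f/11 → f/13 → f/14 → f/16 → f/18 → f/20 → f/22.

f/22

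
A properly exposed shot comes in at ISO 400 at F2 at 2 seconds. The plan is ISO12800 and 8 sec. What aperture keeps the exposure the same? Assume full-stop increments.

f/22

ISO: 400 → 800 → 1600 → 3200 → 6400 → 12800 — 5 stops higher (brighter).
Shutter speed: 2 → 4 → 8 — 2 stops longer (brighter).
Net change so far: 7 stops brighter. Offset with the aperture: f/2 → f/2.8 → f/4 → f/5.6 → f/8 → f/11 → f/16 → f/22.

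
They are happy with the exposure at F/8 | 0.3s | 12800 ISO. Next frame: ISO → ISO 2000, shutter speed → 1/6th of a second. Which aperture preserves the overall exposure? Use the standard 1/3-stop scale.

ISO: 12800 → 10000 → 8000 → 6400 → 5000 → 4000 → 3200 → 2500 → 2000 — 2 2/3 stops lower (darker).
Shutter speed: 0.3 → 1/4 → 1/5 → 1/6 — 1 stop shorter (darker).
Net change so far: 3 2/3 stops darker. Offset with the aperture: f/8 → f/7.1 → f/6.3 → f/5.6 → f/5 → f/4.5 → f/4 → f/3.5 → f/3.2 → f/2.8 → f/2.5 → f/2.2.

f/2.2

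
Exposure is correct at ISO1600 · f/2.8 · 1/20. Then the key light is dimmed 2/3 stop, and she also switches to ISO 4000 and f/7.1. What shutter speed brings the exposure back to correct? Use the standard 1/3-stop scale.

1/5s

Scene light: 2/3 stop darker.
ISO: 1600 → 2000 → 2500 → 3200 → 4000 — 1 1/3 stops higher (brighter).
Aperture: f/2.8 → f/3.2 → f/3.5 → f/4 → f/4.5 → f/5 → f/5.6 → f/6.3 → f/7.1 — 2 2/3 stops narrower (darker).
Net so far: 2 stops darker. Shutter speed: 1/20 → 1/15 → 1/13 → 1/10 → 1/8 → 1/6 → 1/5.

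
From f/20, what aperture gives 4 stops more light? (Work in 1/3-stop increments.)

f/5

Aperture: f/20 → f/18 → f/16 → f/14 → f/13 → f/11 → f/10 → f/9 → f/8 → f/7.1 → f/6.3 → f/5.6 → f/5 — 4 stops wider (brighter).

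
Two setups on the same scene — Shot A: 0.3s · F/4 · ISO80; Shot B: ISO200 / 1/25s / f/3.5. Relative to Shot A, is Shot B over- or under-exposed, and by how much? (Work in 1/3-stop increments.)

Aperture: f/4 → f/3.5 — 1/3 stop wider (brighter).
Shutter speed: 0.3 → 1/4 → 1/5 → 1/6 → 1/8 → 1/10 → 1/13 → 1/15 → 1/20 → 1/25 — 3 stops shorter (darker).
ISO: 80 → 100 → 125 → 160 → 200 — 1 1/3 stops higher (brighter).
Net: +1/3 −3 +1 1/3 = −1 1/3 stops.

1 1/3 stops darker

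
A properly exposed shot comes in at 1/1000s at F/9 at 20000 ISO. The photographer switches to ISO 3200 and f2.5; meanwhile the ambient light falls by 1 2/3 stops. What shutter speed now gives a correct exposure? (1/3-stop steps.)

Scene light: 1 2/3 stops darker.
ISO: 20000 → 16000 → 12800 → 10000 → 8000 → 6400 → 5000 → 4000 → 3200 — 2 2/3 stops lower (darker).
Aperture: f/9 → f/8 → f/7.1 → f/6.3 → f/5.6 → f/5 → f/4.5 → f/4 → f/3.5 → f/3.2 → f/2.8 → f/2.5 — 3 2/3 stops opened up (brighter).
Net so far: 2/3 stop darker. Shutter speed: 1/1000 → 1/800 → 1/640.

1/640s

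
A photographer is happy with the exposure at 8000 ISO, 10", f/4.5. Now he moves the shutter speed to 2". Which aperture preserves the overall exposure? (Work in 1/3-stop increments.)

Shutter speed: 10 → 8 → 6 → 5 → 4 → 3.2 → 2.5 → 2 — 2 1/3 stops faster (darker).
Need 2 1/3 stops brighter from the aperture: f/4.5 → f/4 → f/3.5 → f/3.2 → f/2.8 → f/2.5 → f/2.2 → f/2.

f/2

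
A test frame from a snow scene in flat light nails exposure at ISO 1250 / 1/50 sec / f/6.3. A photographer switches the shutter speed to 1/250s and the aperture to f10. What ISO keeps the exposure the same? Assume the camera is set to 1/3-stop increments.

Shutter speed: 1/50 → 1/60 → 1/80 → 1/100 → 1/125 → 1/160 → 1/200 → 1/250 — 2 1/3 stops shorter (darker).
Aperture: f/6.3 → f/7.1 → f/8 → f/9 → f/10 — 1 1/3 stops narrower (darker).
Net change so far: 3 2/3 stops darker. Offset with the ISO: 1250 → 1600 → 2000 → 2500 → 3200 → 4000 → 5000 → 6400 → 8000 → 10000 → 12800 → 16000.

ISO 16000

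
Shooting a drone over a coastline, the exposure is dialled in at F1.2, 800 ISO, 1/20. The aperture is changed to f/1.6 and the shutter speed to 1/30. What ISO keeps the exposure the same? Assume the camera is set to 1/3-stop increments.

Aperture: f/1.2 → f/1.4 → f/1.6 — 2/3 stop smaller aperture (darker).
Shutter speed: 1/20 → 1/25 → 1/30 — 2/3 stop shorter (darker).
Net change so far: 1 1/3 stops darker. Offset with the ISO: 800 → 1000 → 1250 → 1600 → 2000.

ISO 2000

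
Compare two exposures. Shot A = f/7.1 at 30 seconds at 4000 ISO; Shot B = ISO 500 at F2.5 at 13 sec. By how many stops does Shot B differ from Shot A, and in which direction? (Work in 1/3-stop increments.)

1 1/3 stops darker

Aperture: f/7.1 → f/6.3 → f/5.6 → f/5 → f/4.5 → f/4 → f/3.5 → f/3.2 → f/2.8 → f/2.5 — 3 stops wider (brighter).
Shutter speed: 30 → 25 → 20 → 15 → 13 — 1 1/3 stops faster (darker).
ISO: 4000 → 3200 → 2500 → 2000 → 1600 → 1250 → 1000 → 800 → 640 → 500 — 3 stops lower (darker).
Net: +3 −1 1/3 −3 = −1 1/3 stops.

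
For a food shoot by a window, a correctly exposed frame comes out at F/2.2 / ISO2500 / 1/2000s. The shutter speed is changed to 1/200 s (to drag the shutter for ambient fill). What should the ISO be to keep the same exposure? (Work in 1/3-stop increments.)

ISO 250

Shutter speed: 1/2000 → 1/1600 → 1/1250 → 1/1000 → 1/800 → 1/640 → 1/500 → 1/400 → 1/320 → 1/250 → 1/200 — 3 1/3 stops longer (brighter).
Need 3 1/3 stops darker from the ISO: 2500 → 2000 → 1600 → 1250 → 1000 → 800 → 640 → 500 → 400 → 320 → 250.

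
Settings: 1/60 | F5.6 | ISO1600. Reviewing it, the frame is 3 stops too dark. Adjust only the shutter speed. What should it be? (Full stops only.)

1/8s

Underexposed by 3 stops → need 3 stops brighter.
Shutter speed: 1/60 → 1/30 → 1/15 → 1/8.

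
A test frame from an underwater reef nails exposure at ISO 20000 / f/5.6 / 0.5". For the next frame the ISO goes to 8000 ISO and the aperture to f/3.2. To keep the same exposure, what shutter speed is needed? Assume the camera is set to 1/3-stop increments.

ISO: 20000 → 16000 → 12800 → 10000 → 8000 — 1 1/3 stops dropped (darker).
Aperture: f/5.6 → f/5 → f/4.5 → f/4 → f/3.5 → f/3.2 — 1 2/3 stops wider (brighter).
Net change so far: 1/3 stop brighter. Offset with the shutter speed: 0.5 → 0.4.

0.4 s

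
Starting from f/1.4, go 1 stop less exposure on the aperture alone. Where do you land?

f/2

Aperture: f/1.4 → f/2 — 1 stop stopped down (darker).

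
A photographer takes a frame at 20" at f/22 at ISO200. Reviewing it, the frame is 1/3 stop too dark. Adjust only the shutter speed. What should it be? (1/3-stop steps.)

25 s

Underexposed by 1/3 stop → need 1/3 stop brighter.
Shutter speed: 20 → 25.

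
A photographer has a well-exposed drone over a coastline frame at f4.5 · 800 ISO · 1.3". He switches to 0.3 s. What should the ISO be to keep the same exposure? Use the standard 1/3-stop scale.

Shutter speed: 1.3 → 1 → 0.8 → 0.6 → 0.5 → 0.4 → 0.3 — 2 stops faster (darker).
Need 2 stops brighter from the ISO: 800 → 1000 → 1250 → 1600 → 2000 → 2500 → 3200.

ISO 3200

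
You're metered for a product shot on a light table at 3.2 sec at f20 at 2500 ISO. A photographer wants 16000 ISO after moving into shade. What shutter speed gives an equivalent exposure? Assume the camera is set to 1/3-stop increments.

ISO: 2500 → 3200 → 4000 → 5000 → 6400 → 8000 → 10000 → 12800 → 16000 — 2 2/3 stops raised (brighter).
Need 2 2/3 stops darker from the shutter speed: 3.2 → 2.5 → 2 → 1.6 → 1.3 → 1 → 0.8 → 0.6 → 0.5.

0.5 s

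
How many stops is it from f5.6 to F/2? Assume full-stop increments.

3 stops

f/5.6 → f/4 → f/2.8 → f/2 — count the steps: 3 stops.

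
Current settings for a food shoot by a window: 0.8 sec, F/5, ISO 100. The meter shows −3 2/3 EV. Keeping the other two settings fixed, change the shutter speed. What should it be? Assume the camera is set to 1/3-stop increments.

10 s

Underexposed by 3 2/3 stops → need 3 2/3 stops brighter.
Shutter speed: 0.8 → 1 → 1.3 → 1.6 → 2 → 2.5 → 3.2 → 4 → 5 → 6 → 8 → 10.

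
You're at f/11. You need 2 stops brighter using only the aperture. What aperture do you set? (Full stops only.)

f/5.6

Aperture: f/11 → f/8 → f/5.6 — 2 stops opened up (brighter).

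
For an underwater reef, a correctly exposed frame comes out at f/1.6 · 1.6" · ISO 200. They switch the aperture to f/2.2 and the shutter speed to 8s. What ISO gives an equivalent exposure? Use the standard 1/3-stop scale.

Aperture: f/1.6 → f/1.8 → f/2 → f/2.2 — 1 stop narrower (darker).
Shutter speed: 1.6 → 2 → 2.5 → 3.2 → 4 → 5 → 6 → 8 — 2 1/3 stops slower (brighter).
Net change so far: 1 1/3 stops brighter. Offset with the ISO: 200 → 160 → 125 → 100 → 80.

ISO 80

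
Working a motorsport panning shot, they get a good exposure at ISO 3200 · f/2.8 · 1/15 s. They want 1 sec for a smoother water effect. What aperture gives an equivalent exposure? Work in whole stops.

f/11

Shutter speed: 1/15 → 1/8 → 1/4 → 1/2 → 1 — 4 stops slower (brighter).
Need 4 stops darker from the aperture: f/2.8 → f/4 → f/5.6 → f/8 → f/11.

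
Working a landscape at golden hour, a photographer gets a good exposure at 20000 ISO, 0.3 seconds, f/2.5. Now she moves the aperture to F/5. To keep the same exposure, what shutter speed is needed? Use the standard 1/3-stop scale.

Aperture: f/2.5 → f/2.8 → f/3.2 → f/3.5 → f/4 → f/4.5 → f/5 — 2 stops narrower (darker).
Need 2 stops brighter from the shutter speed: 0.3 → 0.4 → 0.5 → 0.6 → 0.8 → 1 → 1.3.

1.3 s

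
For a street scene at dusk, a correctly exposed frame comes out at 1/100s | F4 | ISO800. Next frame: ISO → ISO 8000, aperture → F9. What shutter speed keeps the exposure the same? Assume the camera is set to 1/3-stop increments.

ISO: 800 → 1000 → 1250 → 1600 → 2000 → 2500 → 3200 → 4000 → 5000 → 6400 → 8000 — 3 1/3 stops raised (brighter).
Aperture: f/4 → f/4.5 → f/5 → f/5.6 → f/6.3 → f/7.1 → f/8 → f/9 — 2 1/3 stops narrower (darker).
Net change so far: 1 stop brighter. Offset with the shutter speed: 1/100 → 1/125 → 1/160 → 1/200.

1/200s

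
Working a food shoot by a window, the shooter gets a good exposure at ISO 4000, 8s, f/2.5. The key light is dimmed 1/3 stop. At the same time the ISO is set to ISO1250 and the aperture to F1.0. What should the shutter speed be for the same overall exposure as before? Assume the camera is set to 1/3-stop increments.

Scene light: 1/3 stop darker.
ISO: 4000 → 3200 → 2500 → 2000 → 1600 → 1250 — 1 2/3 stops lower (darker).
Aperture: f/2.5 → f/2.2 → f/2 → f/1.8 → f/1.6 → f/1.4 → f/1.2 → f/1.1 → f/1.0 — 2 2/3 stops wider (brighter).
Net so far: 2/3 stop brighter. Shutter speed: 8 → 6 → 5.

5 s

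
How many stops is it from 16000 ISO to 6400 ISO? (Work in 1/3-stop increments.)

16000 → 12800 → 10000 → 8000 → 6400 — count the steps: 4 third-stops = 1 1/3 stops.

1 1/3 stops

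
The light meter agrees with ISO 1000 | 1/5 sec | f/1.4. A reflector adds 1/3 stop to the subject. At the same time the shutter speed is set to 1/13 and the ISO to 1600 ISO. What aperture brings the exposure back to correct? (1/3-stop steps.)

Scene light: 1/3 stop brighter.
Shutter speed: 1/5 → 1/6 → 1/8 → 1/10 → 1/13 — 1 1/3 stops shorter (darker).
ISO: 1000 → 1250 → 1600 — 2/3 stop raised (brighter).
Net so far: 1/3 stop darker. Aperture: f/1.4 → f/1.2.

f/1.2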